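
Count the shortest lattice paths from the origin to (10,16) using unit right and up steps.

Each path has 10 right steps and 16 up steps in some order (26 steps total).
Choose which 16 of the 26 steps are up: C(26,16).

Final answer: C(26,16) = 5311735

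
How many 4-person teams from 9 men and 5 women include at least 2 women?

Sum over valid woman counts:
C(5,2)C(9,2) = 360
C(5,3)C(9,1) = 90
C(5,4)C(9,0) = 5
Total: 360 + 90 + 5.

Final answer: 455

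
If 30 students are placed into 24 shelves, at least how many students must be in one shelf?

By the pigeonhole principle: ceiling(30/24).

Final answer: 2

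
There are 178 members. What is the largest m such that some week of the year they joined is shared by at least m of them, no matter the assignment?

There are 52 possible values for week of the year they joined. With 178 members and 52 categories, by pigeonhole: ceiling(178/52).

Final answer: 4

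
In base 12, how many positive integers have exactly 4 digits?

These are the integers in [12^3, 12^4), so the count is 12^4 - 12^3 = 11 x 12^3.

Final answer: 19008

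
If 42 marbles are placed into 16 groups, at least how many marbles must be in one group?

By the pigeonhole principle: ceiling(42/16).

Final answer: 3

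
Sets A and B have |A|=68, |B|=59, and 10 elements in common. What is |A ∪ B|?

|A union B| = |A| + |B| - |A intersect B| = 68 + 59 - 10.

Final answer: 117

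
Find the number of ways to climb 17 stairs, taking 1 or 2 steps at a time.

Let f(n) be the number of climbs. Removing the last move (1 or 2 steps) gives f(n) = f(n-1) + f(n-2); base cases f(1)=1, f(2)=2.
Computing successive values: f(1)=1, f(2)=2, f(3)=3, f(4)=5, f(5)=8, f(6)=13, f(7)=21, f(8)=34, f(9)=55, f(10)=89, f(11)=144, f(12)=233, f(13)=377, f(14)=610, f(15)=987, f(16)=1597, f(17)=2584.

Final answer: 2584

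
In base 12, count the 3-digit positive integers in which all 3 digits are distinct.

The leading digit has 11 choices (anything but zero); the next has 11 (anything but the first), then 10, and so on, one fewer each time.
Total: 11 x 11 x 10.

Final answer: 1210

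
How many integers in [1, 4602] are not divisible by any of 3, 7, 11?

|div by 3|=1534, |div by 7|=657, |div by 11|=418.
|div by 3&7|=219, |div by 3&11|=139, |div by 7&11|=59, |div by all|=19.
By inclusion-exclusion, divisible by at least one: 1534+657+418-219-139-59+19 = 2211.
Not divisible by any: 4602 - 2211.

Final answer: 2391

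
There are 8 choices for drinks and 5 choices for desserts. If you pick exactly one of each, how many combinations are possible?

By the multiplication principle: 8 x 5.

Final answer: 40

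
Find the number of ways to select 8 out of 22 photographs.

C(22,8) = 22!/(8! x (22-8)!).

Final answer: C(22,8) = 319770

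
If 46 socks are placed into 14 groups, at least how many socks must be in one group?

By the pigeonhole principle: ceiling(46/14).

Final answer: 4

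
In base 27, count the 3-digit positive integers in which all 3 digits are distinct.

The leading digit has 26 choices (anything but zero); the next has 26 (anything but the first), then 25, and so on, one fewer each time.
Total: 26 x 26 x 25.

Final answer: 16900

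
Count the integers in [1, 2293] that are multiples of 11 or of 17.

Multiples of 11: 208. Multiples of 17: 134. Of both (lcm=187): 12.
By inclusion-exclusion: 208 + 134 - 12.

Final answer: 330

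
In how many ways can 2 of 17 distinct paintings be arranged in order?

P(17,2) = 17!/(17-2)! = 17!/15!.

Final answer: P(17,2) = 272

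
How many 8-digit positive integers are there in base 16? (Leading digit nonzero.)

These are the integers in [16^7, 16^8), so the count is 16^8 - 16^7 = 15 x 16^7.

Final answer: 4026531840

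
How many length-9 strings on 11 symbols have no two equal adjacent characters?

Let g(n) count such strings. g(1) = 11, and each valid string of length n-1 extends in 10 ways (any symbol but the last), so g(n) = 10 g(n-1).
Total: g(9) = 11 x 10^8.

Final answer: 11 x 10^{8} = 1100000000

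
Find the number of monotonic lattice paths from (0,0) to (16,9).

Each path has 16 right steps and 9 up steps in some order (25 steps total).
Choose which 9 of the 25 steps are up: C(25,9).

Final answer: C(25,9) = 2042975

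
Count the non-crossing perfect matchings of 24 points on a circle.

This is a standard Catalan-number count: the answer is C_n. Here n = 24/2 = 12.
C_n = (2n)!/(n!(n+1)!), so C_{12} = 24!/(12! x 13!) = C(24,12)/13 = 2704156/13.

Final answer: C_{12} = 208012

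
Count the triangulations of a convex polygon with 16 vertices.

This is a standard Catalan-number count: the answer is C_n. Here n = 16 - 2 = 14.
C_n = C(2n,n)/(n+1), so C_{14} = C(28,14)/15 = 40116600/15.

Final answer: C_{14} = 2674440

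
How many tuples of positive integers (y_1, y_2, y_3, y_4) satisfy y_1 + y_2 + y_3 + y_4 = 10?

Substitute y'_i = y_i - 1 (so y'_i >= 0). Then sum y'_i = 10 - 4 = 6.
Stars and bars: C(6+4-1, 4-1) = C(9,3).

Final answer: C(9,3) = 84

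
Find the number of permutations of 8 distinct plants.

The number of ways to arrange 8 distinct objects is 8!.

Final answer: 8! = 40320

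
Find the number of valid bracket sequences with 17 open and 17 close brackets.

This is a standard Catalan-number count: the answer is C_n. Here n = 17 (pairs).
C_n = C(2n,n) - C(2n,n+1), so C_{17} = C(34,17) - C(34,18) = 2333606220 - 2203961430.

Final answer: C_{17} = 129644790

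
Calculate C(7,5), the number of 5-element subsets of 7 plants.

C(7,5) = 7!/(5! x (7-5)!).

Final answer: C(7,5) = 21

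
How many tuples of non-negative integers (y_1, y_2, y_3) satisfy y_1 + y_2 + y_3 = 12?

Stars and bars with 12 stars and 2 bars:
C(12+3-1, 3-1) = C(14,2).

Final answer: C(14,2) = 91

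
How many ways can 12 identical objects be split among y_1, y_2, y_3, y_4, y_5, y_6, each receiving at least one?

Substitute y'_i = y_i - 1 (so y'_i >= 0). Then sum y'_i = 12 - 6 = 6.
Stars and bars: C(6+6-1, 6-1) = C(11,5).

Final answer: C(11,5) = 462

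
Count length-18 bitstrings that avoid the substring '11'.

Let a(n) count valid strings. If the last bit is 0 the prefix is any valid string of length n-1; if it is 1 the string must end in 01 with a valid prefix of length n-2. So a(n) = a(n-1) + a(n-2), a(1)=2, a(2)=3.
Building up term by term: a(1)=2, a(2)=3, a(3)=5, a(4)=8, a(5)=13, a(6)=21, a(7)=34, a(8)=55, a(9)=89, a(10)=144, a(11)=233, a(12)=377, a(13)=610, a(14)=987, a(15)=1597, a(16)=2584, a(17)=4181, a(18)=6765.

Final answer: 6765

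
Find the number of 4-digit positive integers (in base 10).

First digit: 9 choices (1-9). Each of the remaining 3 digits: 10 choices.
Total: 9 x 10^3.

Final answer: 9000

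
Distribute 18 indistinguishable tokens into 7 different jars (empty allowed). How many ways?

Stars and bars: C(n+k-1, k-1) = C(24,6).

Final answer: C(24,6) = 134596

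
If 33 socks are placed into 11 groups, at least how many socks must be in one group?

By the pigeonhole principle: ceiling(33/11).

Final answer: 3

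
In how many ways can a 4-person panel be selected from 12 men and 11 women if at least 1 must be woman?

Sum over valid woman counts:
C(11,1)C(12,3) = 2420
C(11,2)C(12,2) = 3630
C(11,3)C(12,1) = 1980
C(11,4)C(12,0) = 330
Total: 2420 + 3630 + 1980 + 330.

Final answer: 8360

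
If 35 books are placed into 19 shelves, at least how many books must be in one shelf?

By the pigeonhole principle: ceiling(35/19).

Final answer: 2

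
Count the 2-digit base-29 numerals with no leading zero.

In base 29, the leading digit has 28 choices (1..28); each of the remaining 1 digits has 29 choices.
Total: 28 x 29^1.

Final answer: 812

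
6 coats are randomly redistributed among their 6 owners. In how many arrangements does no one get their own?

Derangements satisfy D(n) = (n-1)(D(n-1) + D(n-2)), starting from D(0)=1, D(1)=0.
D(2) = 1 x (0 + 1) = 1
D(3) = 2 x (1 + 0) = 2
D(4) = 3 x (2 + 1) = 9
D(5) = 4 x (9 + 2) = 44
D(6) = 5 x (D(5) + D(4)) = 5 x (44 + 9)

Final answer: D(6) = 265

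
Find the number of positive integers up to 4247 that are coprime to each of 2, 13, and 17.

|div by 2|=2123, |div by 13|=326, |div by 17|=249.
|div by 2&13|=163, |div by 2&17|=124, |div by 13&17|=19, |div by all|=9.
By inclusion-exclusion, divisible by at least one: 2123+326+249-163-124-19+9 = 2401.
Not divisible by any: 4247 - 2401.

Final answer: 1846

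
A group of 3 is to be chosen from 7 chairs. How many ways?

C(7,3) = 7!/(3! x (7-3)!).

Final answer: C(7,3) = 35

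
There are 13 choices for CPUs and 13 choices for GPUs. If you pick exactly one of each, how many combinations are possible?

By the multiplication principle: 13 x 13.

Final answer: 169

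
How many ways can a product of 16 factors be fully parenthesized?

The structures are counted by the Catalan number C_n. Here n = 16 - 1 = 15.
Using C_0 = 1 and C_(k+1) = C_k x 2(2k+1)/(k+2), build up term by term: C_1=1, C_2=2, C_3=5, C_4=14, C_5=42, C_6=132, C_7=429, C_8=1430, C_9=4862, C_10=16796, C_11=58786, C_12=208012, C_13=742900, C_14=2674440, C_15=9694845.

Final answer: C_{15} = 9694845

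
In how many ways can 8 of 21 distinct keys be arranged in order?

P(21,8) = 21!/(21-8)! = 21!/13!.

Final answer: P(21,8) = 8204716800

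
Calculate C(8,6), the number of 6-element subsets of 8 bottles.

C(8,6) = 8!/(6! x (8-6)!).

Final answer: C(8,6) = 28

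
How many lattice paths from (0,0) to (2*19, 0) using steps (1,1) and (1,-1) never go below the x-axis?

Total monotonic paths to (19,19): C(38,19) = 35345263800.
Reflecting each bad path at its first crossing gives a bijection with paths to (18,20): C(38,20) = 33578000610.
Valid Dyck paths: 35345263800 - 33578000610.
(Equivalently, C_{19} = C(38,19)/20 = 35345263800/20.)

Final answer: C_{19} = 1767263190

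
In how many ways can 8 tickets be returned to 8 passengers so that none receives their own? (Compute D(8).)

Derangements satisfy D(n) = (n-1)(D(n-1) + D(n-2)), starting from D(0)=1, D(1)=0.
D(2) = 1 x (0 + 1) = 1
D(3) = 2 x (1 + 0) = 2
D(4) = 3 x (2 + 1) = 9
D(5) = 4 x (9 + 2) = 44
D(6) = 5 x (44 + 9) = 265
D(7) = 6 x (265 + 44) = 1854
D(8) = 7 x (D(7) + D(6)) = 7 x (1854 + 265)

Final answer: D(8) = 14833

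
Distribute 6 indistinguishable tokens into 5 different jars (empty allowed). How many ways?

Stars and bars: C(n+k-1, k-1) = C(10,4).

Final answer: C(10,4) = 210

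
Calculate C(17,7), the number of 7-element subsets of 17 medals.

C(17,7) = 17!/(7! x (17-7)!).

Final answer: C(17,7) = 19448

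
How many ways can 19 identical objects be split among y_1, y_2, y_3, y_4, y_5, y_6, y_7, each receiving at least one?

Substitute y'_i = y_i - 1 (so y'_i >= 0). Then sum y'_i = 19 - 7 = 12.
Stars and bars: C(12+7-1, 7-1) = C(18,6).

Final answer: C(18,6) = 18564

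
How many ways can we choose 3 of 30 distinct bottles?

C(30,3) = 30!/(3! x 27!).

Final answer: \binom{30}{3} = 4060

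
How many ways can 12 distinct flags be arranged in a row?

The number of ways to arrange 12 distinct objects is 12!.

Final answer: 12! = 479001600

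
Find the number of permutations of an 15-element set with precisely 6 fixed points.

Choose which 6 elements are fixed: C(15,6) = 5005.
Derange the remaining 9 using D(j) = (j-1)(D(j-1) + D(j-2)), D(0)=1, D(1)=0: D(2)=1, D(3)=2, D(4)=9, D(5)=44, D(6)=265, D(7)=1854, D(8)=14833, D(9)=133496.
Total: 5005 x 133496.

Final answer: C(15,6) D(9) = 668147480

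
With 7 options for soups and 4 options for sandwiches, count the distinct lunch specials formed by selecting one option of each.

By the multiplication principle: 7 x 4.

Final answer: 28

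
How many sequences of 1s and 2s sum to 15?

Let f(n) count the ways. The last step is size 1 or 2, so f(n) = f(n-1) + f(n-2) with f(1)=1, f(2)=2.
Building up term by term: f(1)=1, f(2)=2, f(3)=3, f(4)=5, f(5)=8, f(6)=13, f(7)=21, f(8)=34, f(9)=55, f(10)=89, f(11)=144, f(12)=233, f(13)=377, f(14)=610, f(15)=987.

Final answer: 987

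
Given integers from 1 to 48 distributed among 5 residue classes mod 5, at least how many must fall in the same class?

By pigeonhole with 48 objects and 5 categories: ceiling(48/5).

Final answer: 10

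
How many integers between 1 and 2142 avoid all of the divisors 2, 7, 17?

|div by 2|=1071, |div by 7|=306, |div by 17|=126.
|div by 2&7|=153, |div by 2&17|=63, |div by 7&17|=18, |div by all|=9.
By inclusion-exclusion, divisible by at least one: 1071+306+126-153-63-18+9 = 1278.
Not divisible by any: 2142 - 1278.

Final answer: 864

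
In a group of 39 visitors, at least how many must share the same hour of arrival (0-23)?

There are 24 possible values for hour of arrival (0-23). With 39 visitors and 24 categories, by pigeonhole: ceiling(39/24).

Final answer: 2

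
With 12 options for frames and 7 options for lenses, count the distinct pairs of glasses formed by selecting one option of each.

By the multiplication principle: 12 x 7.

Final answer: 84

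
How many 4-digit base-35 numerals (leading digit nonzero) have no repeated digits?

The leading digit has 34 choices (anything but zero); the next has 34 (anything but the first), then 33, and so on, one fewer each time.
Total: 34 x 34 x 33 x 32.

Final answer: 1220736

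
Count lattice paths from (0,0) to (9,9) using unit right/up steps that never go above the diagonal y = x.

Total monotonic paths to (9,9): C(18,9) = 48620.
Reflecting each bad path at its first crossing gives a bijection with paths to (8,10): C(18,10) = 43758.
Valid Dyck paths: 48620 - 43758.
(Equivalently, C_{9} = C(18,9)/10 = 48620/10.)

Final answer: C_{9} = 4862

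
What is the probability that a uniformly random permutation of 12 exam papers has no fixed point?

Use the recurrence D(n) = (n-1)(D(n-1) + D(n-2)) with D(0)=1, D(1)=0.
Building up: D(2)=1, D(3)=2, D(4)=9, D(5)=44, D(6)=265, D(7)=1854, D(8)=14833, D(9)=133496, D(10)=1334961, D(11)=14684570, D(12)=176214841.
Total arrangements: 12! = 479001600.
Probability = D(12)/12! = 16019531/43545600.

Final answer: D(12)/12! = 176214841/479001600 = 0.367879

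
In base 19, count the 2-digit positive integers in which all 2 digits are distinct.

First digit: 18 (nonzero). Second: 18 (not first). Third: 17, etc.
Total: 18 x 18.

Final answer: 324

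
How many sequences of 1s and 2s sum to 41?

Condition on the final move: it is a 1-step (f(n-1) ways to get there) or a 2-step (f(n-2) ways), so f(n) = f(n-1) + f(n-2), with f(1)=1, f(2)=2.
Building up term by term: f(1)=1, f(2)=2, f(3)=3, f(4)=5, f(5)=8, f(6)=13, f(7)=21, f(8)=34, f(9)=55, f(10)=89, f(11)=144, f(12)=233, f(13)=377, f(14)=610, f(15)=987, f(16)=1597, f(17)=2584, f(18)=4181, f(19)=6765, f(20)=10946, f(21)=17711, f(22)=28657, f(23)=46368, f(24)=75025, f(25)=121393, f(26)=196418, f(27)=317811, f(28)=514229, f(29)=832040, f(30)=1346269, f(31)=2178309, f(32)=3524578, f(33)=5702887, f(34)=9227465, f(35)=14930352, f(36)=24157817, f(37)=39088169, f(38)=63245986, f(39)=102334155, f(40)=165580141, f(41)=267914296.

Final answer: 267914296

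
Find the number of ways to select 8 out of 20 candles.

C(20,8) = 20!/(8! x 12!).

Final answer: \binom{20}{8} = 125970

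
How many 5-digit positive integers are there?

First digit: 9 choices (1-9). Each of the remaining 4 digits: 10 choices.
Total: 9 x 10^4.

Final answer: 90000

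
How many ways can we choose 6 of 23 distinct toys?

C(23,6) = 23!/(6! x 17!).

Final answer: \binom{23}{6} = 100947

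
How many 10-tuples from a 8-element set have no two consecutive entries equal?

First character: 8 choices. Each subsequent: 7 choices (must differ from the previous one).
Total: 8 x 7^9.

Final answer: 8 x 7^{9} = 322828856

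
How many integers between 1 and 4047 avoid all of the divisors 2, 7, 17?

|div by 2|=2023, |div by 7|=578, |div by 17|=238.
|div by 2&7|=289, |div by 2&17|=119, |div by 7&17|=34, |div by all|=17.
By inclusion-exclusion, divisible by at least one: 2023+578+238-289-119-34+17 = 2414.
Not divisible by any: 4047 - 2414.

Final answer: 1633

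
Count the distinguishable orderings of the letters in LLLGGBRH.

Letters (B:1, G:2, H:1, L:3, R:1). Total letters: 8.
Permutations = 8!/(3! x 2!).

Final answer: 3360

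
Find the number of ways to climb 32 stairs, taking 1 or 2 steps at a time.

Let f(n) count the ways. The last step is size 1 or 2, so f(n) = f(n-1) + f(n-2) with f(1)=1, f(2)=2.
Building up term by term: f(1)=1, f(2)=2, f(3)=3, f(4)=5, f(5)=8, f(6)=13, f(7)=21, f(8)=34, f(9)=55, f(10)=89, f(11)=144, f(12)=233, f(13)=377, f(14)=610, f(15)=987, f(16)=1597, f(17)=2584, f(18)=4181, f(19)=6765, f(20)=10946, f(21)=17711, f(22)=28657, f(23)=46368, f(24)=75025, f(25)=121393, f(26)=196418, f(27)=317811, f(28)=514229, f(29)=832040, f(30)=1346269, f(31)=2178309, f(32)=3524578.

Final answer: 3524578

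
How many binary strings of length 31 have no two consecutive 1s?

Let a(n) count valid strings. If the last bit is 0 the prefix is any valid string of length n-1; if it is 1 the string must end in 01 with a valid prefix of length n-2. So a(n) = a(n-1) + a(n-2), a(1)=2, a(2)=3.
Iterating the recurrence: a(1)=2, a(2)=3, a(3)=5, a(4)=8, a(5)=13, a(6)=21, a(7)=34, a(8)=55, a(9)=89, a(10)=144, a(11)=233, a(12)=377, a(13)=610, a(14)=987, a(15)=1597, a(16)=2584, a(17)=4181, a(18)=6765, a(19)=10946, a(20)=17711, a(21)=28657, a(22)=46368, a(23)=75025, a(24)=121393, a(25)=196418, a(26)=317811, a(27)=514229, a(28)=832040, a(29)=1346269, a(30)=2178309, a(31)=3524578.

Final answer: 3524578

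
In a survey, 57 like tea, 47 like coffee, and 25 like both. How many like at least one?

|A union B| = |A| + |B| - |A intersect B| = 57 + 47 - 25.

Final answer: 79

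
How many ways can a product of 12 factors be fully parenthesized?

The structures are counted by the Catalan number C_n. Here n = 12 - 1 = 11.
Using C_0 = 1 and C_(k+1) = C_k x 2(2k+1)/(k+2), build up term by term: C_1=1, C_2=2, C_3=5, C_4=14, C_5=42, C_6=132, C_7=429, C_8=1430, C_9=4862, C_10=16796, C_11=58786.

Final answer: C_{11} = 58786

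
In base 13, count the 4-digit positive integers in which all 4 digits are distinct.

First digit: 12 (nonzero). Second: 12 (not first). Third: 11, etc.
Total: 12 x 12 x 11 x 10.

Final answer: 15840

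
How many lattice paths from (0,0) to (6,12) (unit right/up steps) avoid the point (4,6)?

Total paths to (6,12): C(18,12) = 18564.
Paths through (4,6): C(10,6) x C(8,6) = 5880.
Avoiding (4,6): 18564 - 5880.

Final answer: 12684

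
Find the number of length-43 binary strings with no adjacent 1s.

Classify by the final bit: ...0 gives a(n-1) strings, ...01 gives a(n-2) strings. Thus a(n) = a(n-1) + a(n-2) with a(1)=2, a(2)=3.
Computing successive values: a(1)=2, a(2)=3, a(3)=5, a(4)=8, a(5)=13, a(6)=21, a(7)=34, a(8)=55, a(9)=89, a(10)=144, a(11)=233, a(12)=377, a(13)=610, a(14)=987, a(15)=1597, a(16)=2584, a(17)=4181, a(18)=6765, a(19)=10946, a(20)=17711, a(21)=28657, a(22)=46368, a(23)=75025, a(24)=121393, a(25)=196418, a(26)=317811, a(27)=514229, a(28)=832040, a(29)=1346269, a(30)=2178309, a(31)=3524578, a(32)=5702887, a(33)=9227465, a(34)=14930352, a(35)=24157817, a(36)=39088169, a(37)=63245986, a(38)=102334155, a(39)=165580141, a(40)=267914296, a(41)=433494437, a(42)=701408733, a(43)=1134903170.

Final answer: 1134903170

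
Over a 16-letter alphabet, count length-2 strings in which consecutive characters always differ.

Let g(n) count such strings. g(1) = 16, and each valid string of length n-1 extends in 15 ways (any symbol but the last), so g(n) = 15 g(n-1).
Total: g(2) = 16 x 15^1.

Final answer: 16 x 15^{1} = 240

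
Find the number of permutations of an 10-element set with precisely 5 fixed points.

Choose which 5 elements are fixed: C(10,5) = 252.
Derange the remaining 5 using D(j) = (j-1)(D(j-1) + D(j-2)), D(0)=1, D(1)=0: D(2)=1, D(3)=2, D(4)=9, D(5)=44.
Total: 252 x 44.

Final answer: C(10,5) D(5) = 11088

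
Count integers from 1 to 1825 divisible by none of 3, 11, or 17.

|div by 3|=608, |div by 11|=165, |div by 17|=107.
|div by 3&11|=55, |div by 3&17|=35, |div by 11&17|=9, |div by all|=3.
By inclusion-exclusion, divisible by at least one: 608+165+107-55-35-9+3 = 784.
Not divisible by any: 1825 - 784.

Final answer: 1041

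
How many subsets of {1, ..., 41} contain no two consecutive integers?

Let a(n) count such subsets of {1, ..., n}. Either n is excluded (a(n-1) ways) or n is included, forcing n-1 out (a(n-2) ways), so a(n) = a(n-1) + a(n-2) with a(1)=2, a(2)=3.
Building up term by term: a(1)=2, a(2)=3, a(3)=5, a(4)=8, a(5)=13, a(6)=21, a(7)=34, a(8)=55, a(9)=89, a(10)=144, a(11)=233, a(12)=377, a(13)=610, a(14)=987, a(15)=1597, a(16)=2584, a(17)=4181, a(18)=6765, a(19)=10946, a(20)=17711, a(21)=28657, a(22)=46368, a(23)=75025, a(24)=121393, a(25)=196418, a(26)=317811, a(27)=514229, a(28)=832040, a(29)=1346269, a(30)=2178309, a(31)=3524578, a(32)=5702887, a(33)=9227465, a(34)=14930352, a(35)=24157817, a(36)=39088169, a(37)=63245986, a(38)=102334155, a(39)=165580141, a(40)=267914296, a(41)=433494437.

Final answer: 433494437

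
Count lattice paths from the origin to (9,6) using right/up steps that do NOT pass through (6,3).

Total paths to (9,6): C(15,6) = 5005.
Paths through (6,3): C(9,3) x C(6,3) = 1680.
Avoiding (6,3): 5005 - 1680.

Final answer: 3325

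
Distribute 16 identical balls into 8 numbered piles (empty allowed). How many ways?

Stars and bars: C(n+k-1, k-1) = C(23,7).

Final answer: C(23,7) = 245157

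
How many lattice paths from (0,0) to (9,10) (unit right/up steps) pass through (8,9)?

Paths (0,0)->(8,9): C(17,9) = 24310.
Paths (8,9)->(9,10): C(2,1) = 2.
By multiplication principle: 24310 x 2.

Final answer: 48620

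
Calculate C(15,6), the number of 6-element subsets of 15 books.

C(15,6) = 15!/(6! x 9!).

Final answer: \binom{15}{6} = 5005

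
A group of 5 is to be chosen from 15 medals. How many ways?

C(15,5) = 15!/(5! x (15-5)!).

Final answer: C(15,5) = 3003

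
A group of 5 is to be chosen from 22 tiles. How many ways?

C(22,5) = 22!/(5! x 17!).

Final answer: \binom{22}{5} = 26334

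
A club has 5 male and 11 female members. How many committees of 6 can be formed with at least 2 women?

Sum over valid woman counts:
C(11,2)C(5,4) = 275
C(11,3)C(5,3) = 1650
C(11,4)C(5,2) = 3300
C(11,5)C(5,1) = 2310
C(11,6)C(5,0) = 462
Total: 275 + 1650 + 3300 + 2310 + 462.

Final answer: 7997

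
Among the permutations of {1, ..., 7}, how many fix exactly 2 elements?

Choose which 2 elements are fixed: C(7,2) = 21.
Derange the remaining 5 using D(j) = (j-1)(D(j-1) + D(j-2)), D(0)=1, D(1)=0: D(2)=1, D(3)=2, D(4)=9, D(5)=44.
Total: 21 x 44.

Final answer: C(7,2) D(5) = 924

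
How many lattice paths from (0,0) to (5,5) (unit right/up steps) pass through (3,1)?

Paths (0,0)->(3,1): C(4,1) = 4.
Paths (3,1)->(5,5): C(6,4) = 15.
By multiplication principle: 4 x 15.

Final answer: 60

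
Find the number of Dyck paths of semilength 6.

Total monotonic paths to (6,6): C(12,6) = 924.
Paths that cross above y=x (reflection bijection): C(12,7) = 792.
Valid Dyck paths: 924 - 792.
(Check: C(12,6) - C(12,7) = C(12,6)/7, the Catalan number C_{6}.)

Final answer: C_{6} = 132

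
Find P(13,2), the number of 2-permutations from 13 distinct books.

P(13,2) = 13!/(13-2)! = 13!/11!.

Final answer: P(13,2) = 156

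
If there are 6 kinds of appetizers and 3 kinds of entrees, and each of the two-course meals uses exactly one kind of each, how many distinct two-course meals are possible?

By the multiplication principle: 6 x 3.

Final answer: 18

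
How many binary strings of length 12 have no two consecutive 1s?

Let a(n) count valid strings. If the last bit is 0 the prefix is any valid string of length n-1; if it is 1 the string must end in 01 with a valid prefix of length n-2. So a(n) = a(n-1) + a(n-2), a(1)=2, a(2)=3.
Building up term by term: a(1)=2, a(2)=3, a(3)=5, a(4)=8, a(5)=13, a(6)=21, a(7)=34, a(8)=55, a(9)=89, a(10)=144, a(11)=233, a(12)=377.

Final answer: 377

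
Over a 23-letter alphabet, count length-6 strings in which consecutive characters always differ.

Let g(n) count such strings. g(1) = 23, and each valid string of length n-1 extends in 22 ways (any symbol but the last), so g(n) = 22 g(n-1).
Total: g(6) = 23 x 22^5.

Final answer: 23 x 22^{5} = 118533536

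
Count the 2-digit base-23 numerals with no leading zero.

These are the integers in [23^1, 23^2), so the count is 23^2 - 23^1 = 22 x 23^1.

Final answer: 506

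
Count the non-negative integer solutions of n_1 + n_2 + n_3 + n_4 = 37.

Stars and bars with 37 stars and 3 bars:
C(37+4-1, 4-1) = C(40,3).

Final answer: C(40,3) = 9880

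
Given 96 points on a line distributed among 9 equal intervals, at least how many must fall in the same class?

By pigeonhole with 96 objects and 9 categories: ceiling(96/9).

Final answer: 11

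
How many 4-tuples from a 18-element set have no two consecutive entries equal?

Let g(n) count such strings. g(1) = 18, and each valid string of length n-1 extends in 17 ways (any symbol but the last), so g(n) = 17 g(n-1).
Total: g(4) = 18 x 17^3.

Final answer: 18 x 17^{3} = 88434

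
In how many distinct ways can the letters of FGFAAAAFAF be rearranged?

Letters (A:5, F:4, G:1). Total letters: 10.
Permutations = 10!/(5! x 4!).

Final answer: 1260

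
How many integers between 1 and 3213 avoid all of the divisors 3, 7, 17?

|div by 3|=1071, |div by 7|=459, |div by 17|=189.
|div by 3&7|=153, |div by 3&17|=63, |div by 7&17|=27, |div by all|=9.
By inclusion-exclusion, divisible by at least one: 1071+459+189-153-63-27+9 = 1485.
Not divisible by any: 3213 - 1485.

Final answer: 1728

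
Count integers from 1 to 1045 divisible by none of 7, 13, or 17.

|div by 7|=149, |div by 13|=80, |div by 17|=61.
|div by 7&13|=11, |div by 7&17|=8, |div by 13&17|=4, |div by all|=0.
By inclusion-exclusion, divisible by at least one: 149+80+61-11-8-4+0 = 267.
Not divisible by any: 1045 - 267.

Final answer: 778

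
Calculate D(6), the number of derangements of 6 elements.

Use the recurrence D(n) = (n-1)(D(n-1) + D(n-2)) with D(0)=1, D(1)=0.
Building up: D(2)=1, D(3)=2, D(4)=9, D(5)=44.
D(6) = 5 x (D(5) + D(4)) = 5 x (44 + 9).

Final answer: D(6) = 265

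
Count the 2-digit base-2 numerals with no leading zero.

Leading digit: 1 options (nonzero). Other 1 digit(s): 2 options each.
Total: 1 x 2^1.

Final answer: 2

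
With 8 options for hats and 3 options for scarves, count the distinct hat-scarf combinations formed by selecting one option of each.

By the multiplication principle: 8 x 3.

Final answer: 24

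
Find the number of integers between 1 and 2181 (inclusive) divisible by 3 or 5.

Multiples of 3: 727. Multiples of 5: 436. Of both (lcm=15): 145.
By inclusion-exclusion: 727 + 436 - 145.

Final answer: 1018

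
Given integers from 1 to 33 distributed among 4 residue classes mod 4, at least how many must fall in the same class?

By pigeonhole with 33 objects and 4 categories: ceiling(33/4).

Final answer: 9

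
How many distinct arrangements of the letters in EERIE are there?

Letters (E:3, I:1, R:1). Total letters: 5.
Permutations = 5!/(3!).

Final answer: 20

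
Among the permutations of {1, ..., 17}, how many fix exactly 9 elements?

Choose which 9 elements are fixed: C(17,9) = 24310.
Derange the remaining 8 using D(j) = (j-1)(D(j-1) + D(j-2)), D(0)=1, D(1)=0: D(2)=1, D(3)=2, D(4)=9, D(5)=44, D(6)=265, D(7)=1854, D(8)=14833.
Total: 24310 x 14833.

Final answer: C(17,9) D(8) = 360590230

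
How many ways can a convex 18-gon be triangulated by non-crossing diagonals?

This is counted by the nth Catalan number C_n. Here n = 18 - 2 = 16.
C_n = (2n)!/(n!(n+1)!), so C_{16} = 32!/(16! x 17!) = C(32,16)/17 = 601080390/17.

Final answer: C_{16} = 35357670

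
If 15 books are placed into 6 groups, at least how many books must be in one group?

By the pigeonhole principle: ceiling(15/6).

Final answer: 3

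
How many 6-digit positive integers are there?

These are the integers in [10^5, 10^6), so the count is 10^6 - 10^5 = 9 x 10^5.

Final answer: 900000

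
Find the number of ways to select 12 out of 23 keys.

C(23,12) = 23!/(12! x 11!).

Final answer: \binom{23}{12} = 1352078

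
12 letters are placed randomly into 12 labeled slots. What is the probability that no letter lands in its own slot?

D(n) = (n-1)(D(n-1) + D(n-2)), D(0)=1, D(1)=0.
Building up: D(2)=1, D(3)=2, D(4)=9, D(5)=44, D(6)=265, D(7)=1854, D(8)=14833, D(9)=133496, D(10)=1334961, D(11)=14684570, D(12)=176214841.
Total arrangements: 12! = 479001600.
Probability = D(12)/12! = 16019531/43545600.

Final answer: D(12)/12! = 176214841/479001600 = 0.367879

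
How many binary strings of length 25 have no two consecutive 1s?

Let a(n) count valid strings. If the last bit is 0 the prefix is any valid string of length n-1; if it is 1 the string must end in 01 with a valid prefix of length n-2. So a(n) = a(n-1) + a(n-2), a(1)=2, a(2)=3.
Computing successive values: a(1)=2, a(2)=3, a(3)=5, a(4)=8, a(5)=13, a(6)=21, a(7)=34, a(8)=55, a(9)=89, a(10)=144, a(11)=233, a(12)=377, a(13)=610, a(14)=987, a(15)=1597, a(16)=2584, a(17)=4181, a(18)=6765, a(19)=10946, a(20)=17711, a(21)=28657, a(22)=46368, a(23)=75025, a(24)=121393, a(25)=196418.

Final answer: 196418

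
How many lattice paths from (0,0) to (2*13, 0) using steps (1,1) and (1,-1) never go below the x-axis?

Total monotonic paths to (13,13): C(26,13) = 10400600.
A path is bad iff it touches y = x + 1; reflecting its initial segment maps bad paths bijectively onto all paths to (12,14), of which there are C(26,14) = 9657700.
Valid Dyck paths: 10400600 - 9657700.
(This is the Catalan number C_{13}.)

Final answer: C_{13} = 742900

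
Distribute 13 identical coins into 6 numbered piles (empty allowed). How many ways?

Stars and bars: C(n+k-1, k-1) = C(18,5).

Final answer: C(18,5) = 8568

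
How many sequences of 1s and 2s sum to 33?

Let f(n) be the number of climbs. Removing the last move (1 or 2 steps) gives f(n) = f(n-1) + f(n-2); base cases f(1)=1, f(2)=2.
Iterating the recurrence: f(1)=1, f(2)=2, f(3)=3, f(4)=5, f(5)=8, f(6)=13, f(7)=21, f(8)=34, f(9)=55, f(10)=89, f(11)=144, f(12)=233, f(13)=377, f(14)=610, f(15)=987, f(16)=1597, f(17)=2584, f(18)=4181, f(19)=6765, f(20)=10946, f(21)=17711, f(22)=28657, f(23)=46368, f(24)=75025, f(25)=121393, f(26)=196418, f(27)=317811, f(28)=514229, f(29)=832040, f(30)=1346269, f(31)=2178309, f(32)=3524578, f(33)=5702887.

Final answer: 5702887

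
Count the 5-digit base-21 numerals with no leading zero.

In base 21, the leading digit has 20 choices (1..20); each of the remaining 4 digits has 21 choices.
Total: 20 x 21^4.

Final answer: 3889620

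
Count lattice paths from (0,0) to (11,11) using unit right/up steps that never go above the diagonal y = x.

Total monotonic paths to (11,11): C(22,11) = 705432.
Reflecting each bad path at its first crossing gives a bijection with paths to (10,12): C(22,12) = 646646.
Valid Dyck paths: 705432 - 646646.
(These counts are the Catalan numbers.)

Final answer: C_{11} = 58786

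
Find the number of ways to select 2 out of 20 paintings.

C(20,2) = 20!/(2! x (20-2)!).

Final answer: C(20,2) = 190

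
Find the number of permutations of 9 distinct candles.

The number of ways to arrange 9 distinct objects is 9!.

Final answer: 9! = 362880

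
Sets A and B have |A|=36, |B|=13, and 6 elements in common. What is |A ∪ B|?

|A union B| = |A| + |B| - |A intersect B| = 36 + 13 - 6.

Final answer: 43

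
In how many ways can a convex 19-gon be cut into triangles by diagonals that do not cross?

This is a standard Catalan-number count: the answer is C_n. Here n = 19 - 2 = 17.
C_n = C(2n,n) - C(2n,n+1), so C_{17} = C(34,17) - C(34,18) = 2333606220 - 2203961430.

Final answer: C_{17} = 129644790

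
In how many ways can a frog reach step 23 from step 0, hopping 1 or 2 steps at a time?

Let f(n) count the ways. The last step is size 1 or 2, so f(n) = f(n-1) + f(n-2) with f(1)=1, f(2)=2.
Building up term by term: f(1)=1, f(2)=2, f(3)=3, f(4)=5, f(5)=8, f(6)=13, f(7)=21, f(8)=34, f(9)=55, f(10)=89, f(11)=144, f(12)=233, f(13)=377, f(14)=610, f(15)=987, f(16)=1597, f(17)=2584, f(18)=4181, f(19)=6765, f(20)=10946, f(21)=17711, f(22)=28657, f(23)=46368.

Final answer: 46368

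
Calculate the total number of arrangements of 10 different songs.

The number of ways to arrange 10 distinct objects is 10!.

Final answer: 10! = 3628800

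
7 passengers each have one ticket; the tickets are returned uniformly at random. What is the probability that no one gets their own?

Derangements satisfy D(n) = (n-1)(D(n-1) + D(n-2)), starting from D(0)=1, D(1)=0.
Building up: D(2)=1, D(3)=2, D(4)=9, D(5)=44, D(6)=265, D(7)=1854.
Total arrangements: 7! = 5040.
Probability = D(7)/7! = 103/280.

Final answer: D(7)/7! = 1854/5040 = 0.367857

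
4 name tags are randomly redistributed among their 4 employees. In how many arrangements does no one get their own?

Derangements satisfy D(n) = (n-1)(D(n-1) + D(n-2)), starting from D(0)=1, D(1)=0.
D(2) = 1 x (0 + 1) = 1
D(3) = 2 x (1 + 0) = 2
D(4) = 3 x (D(3) + D(2)) = 3 x (2 + 1)

Final answer: D(4) = 9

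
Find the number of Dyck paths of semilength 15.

Total monotonic paths to (15,15): C(30,15) = 155117520.
By the reflection principle, paths that go above the diagonal number C(30,16) = 145422675.
Valid Dyck paths: 155117520 - 145422675.
(These counts are the Catalan numbers.)

Final answer: C_{15} = 9694845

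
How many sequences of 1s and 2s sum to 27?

Condition on the final move: it is a 1-step (f(n-1) ways to get there) or a 2-step (f(n-2) ways), so f(n) = f(n-1) + f(n-2), with f(1)=1, f(2)=2.
Iterating the recurrence: f(1)=1, f(2)=2, f(3)=3, f(4)=5, f(5)=8, f(6)=13, f(7)=21, f(8)=34, f(9)=55, f(10)=89, f(11)=144, f(12)=233, f(13)=377, f(14)=610, f(15)=987, f(16)=1597, f(17)=2584, f(18)=4181, f(19)=6765, f(20)=10946, f(21)=17711, f(22)=28657, f(23)=46368, f(24)=75025, f(25)=121393, f(26)=196418, f(27)=317811.

Final answer: 317811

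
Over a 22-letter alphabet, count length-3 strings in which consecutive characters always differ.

Let g(n) count such strings. g(1) = 22, and each valid string of length n-1 extends in 21 ways (any symbol but the last), so g(n) = 21 g(n-1).
Total: g(3) = 22 x 21^2.

Final answer: 22 x 21^{2} = 9702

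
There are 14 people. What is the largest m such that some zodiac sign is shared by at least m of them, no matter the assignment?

There are 12 possible values for zodiac sign. With 14 people and 12 categories, by pigeonhole: ceiling(14/12).

Final answer: 2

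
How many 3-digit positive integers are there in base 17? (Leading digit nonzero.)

In base 17, the leading digit has 16 choices (1..16); each of the remaining 2 digits has 17 choices.
Total: 16 x 17^2.

Final answer: 4624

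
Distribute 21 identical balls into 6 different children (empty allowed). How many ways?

Stars and bars: C(n+k-1, k-1) = C(26,5).

Final answer: C(26,5) = 65780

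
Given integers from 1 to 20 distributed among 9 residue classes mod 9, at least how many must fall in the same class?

By pigeonhole with 20 objects and 9 categories: ceiling(20/9).

Final answer: 3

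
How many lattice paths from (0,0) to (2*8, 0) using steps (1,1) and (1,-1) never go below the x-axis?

Total monotonic paths to (8,8): C(16,8) = 12870.
Reflecting each bad path at its first crossing gives a bijection with paths to (7,9): C(16,9) = 11440.
Valid Dyck paths: 12870 - 11440.
(This is the Catalan number C_{8}.)

Final answer: C_{8} = 1430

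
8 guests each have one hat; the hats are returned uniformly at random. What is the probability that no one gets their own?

Use the recurrence D(n) = (n-1)(D(n-1) + D(n-2)) with D(0)=1, D(1)=0.
Building up: D(2)=1, D(3)=2, D(4)=9, D(5)=44, D(6)=265, D(7)=1854, D(8)=14833.
Total arrangements: 8! = 40320.
Probability = D(8)/8! = 2119/5760.

Final answer: D(8)/8! = 14833/40320 = 0.367882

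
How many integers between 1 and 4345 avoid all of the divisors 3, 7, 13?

|div by 3|=1448, |div by 7|=620, |div by 13|=334.
|div by 3&7|=206, |div by 3&13|=111, |div by 7&13|=47, |div by all|=15.
By inclusion-exclusion, divisible by at least one: 1448+620+334-206-111-47+15 = 2053.
Not divisible by any: 4345 - 2053.

Final answer: 2292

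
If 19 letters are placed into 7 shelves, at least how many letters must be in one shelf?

By the pigeonhole principle: ceiling(19/7).

Final answer: 3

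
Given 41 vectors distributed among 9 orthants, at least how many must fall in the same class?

By pigeonhole with 41 objects and 9 categories: ceiling(41/9).

Final answer: 5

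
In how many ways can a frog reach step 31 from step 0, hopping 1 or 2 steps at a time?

Let f(n) count the ways. The last step is size 1 or 2, so f(n) = f(n-1) + f(n-2) with f(1)=1, f(2)=2.
Computing successive values: f(1)=1, f(2)=2, f(3)=3, f(4)=5, f(5)=8, f(6)=13, f(7)=21, f(8)=34, f(9)=55, f(10)=89, f(11)=144, f(12)=233, f(13)=377, f(14)=610, f(15)=987, f(16)=1597, f(17)=2584, f(18)=4181, f(19)=6765, f(20)=10946, f(21)=17711, f(22)=28657, f(23)=46368, f(24)=75025, f(25)=121393, f(26)=196418, f(27)=317811, f(28)=514229, f(29)=832040, f(30)=1346269, f(31)=2178309.

Final answer: 2178309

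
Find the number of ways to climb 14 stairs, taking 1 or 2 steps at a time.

Let f(n) count the ways. The last step is size 1 or 2, so f(n) = f(n-1) + f(n-2) with f(1)=1, f(2)=2.
Computing successive values: f(1)=1, f(2)=2, f(3)=3, f(4)=5, f(5)=8, f(6)=13, f(7)=21, f(8)=34, f(9)=55, f(10)=89, f(11)=144, f(12)=233, f(13)=377, f(14)=610.

Final answer: 610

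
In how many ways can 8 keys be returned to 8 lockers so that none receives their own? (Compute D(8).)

Derangements satisfy D(n) = (n-1)(D(n-1) + D(n-2)), starting from D(0)=1, D(1)=0.
D(2) = 1 x (0 + 1) = 1
D(3) = 2 x (1 + 0) = 2
D(4) = 3 x (2 + 1) = 9
D(5) = 4 x (9 + 2) = 44
D(6) = 5 x (44 + 9) = 265
D(7) = 6 x (265 + 44) = 1854
D(8) = 7 x (D(7) + D(6)) = 7 x (1854 + 265)

Final answer: D(8) = 14833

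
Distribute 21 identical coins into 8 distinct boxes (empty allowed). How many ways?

Stars and bars: C(n+k-1, k-1) = C(28,7).

Final answer: C(28,7) = 1184040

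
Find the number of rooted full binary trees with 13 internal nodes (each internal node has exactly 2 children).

This is counted by the nth Catalan number C_n. Here n = 13.
C_n = (2n)!/(n!(n+1)!), so C_{13} = 26!/(13! x 14!) = C(26,13)/14 = 10400600/14.

Final answer: C_{13} = 742900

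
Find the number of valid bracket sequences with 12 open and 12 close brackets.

This is a standard Catalan-number count: the answer is C_n. Here n = 12 (pairs).
Using C_0 = 1 and C_(k+1) = C_k x 2(2k+1)/(k+2), build up term by term: C_1=1, C_2=2, C_3=5, C_4=14, C_5=42, C_6=132, C_7=429, C_8=1430, C_9=4862, C_10=16796, C_11=58786, C_12=208012.

Final answer: C_{12} = 208012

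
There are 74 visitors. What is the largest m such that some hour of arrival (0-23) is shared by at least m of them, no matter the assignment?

There are 24 possible values for hour of arrival (0-23). With 74 visitors and 24 categories, by pigeonhole: ceiling(74/24).

Final answer: 4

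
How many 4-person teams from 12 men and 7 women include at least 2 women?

Sum over valid woman counts:
C(7,2)C(12,2) = 1386
C(7,3)C(12,1) = 420
C(7,4)C(12,0) = 35
Total: 1386 + 420 + 35.

Final answer: 1841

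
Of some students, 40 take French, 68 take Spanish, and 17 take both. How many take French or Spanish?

|A union B| = |A| + |B| - |A intersect B| = 40 + 68 - 17.

Final answer: 91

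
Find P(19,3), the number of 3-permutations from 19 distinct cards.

P(19,3) = 19!/(19-3)! = 19!/16!.

Final answer: P(19,3) = 5814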